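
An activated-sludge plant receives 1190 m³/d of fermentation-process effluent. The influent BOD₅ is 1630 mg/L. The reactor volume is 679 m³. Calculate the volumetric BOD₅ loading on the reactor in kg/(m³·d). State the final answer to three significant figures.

L_v ≈ 2.86 kg BOD₅/(m³·d)

Applied BOD₅ load per unit volume = Q·S₀/V = (1190 × 1630/1000)/679.0 = 2.857 kg BOD₅·m⁻³·d⁻¹.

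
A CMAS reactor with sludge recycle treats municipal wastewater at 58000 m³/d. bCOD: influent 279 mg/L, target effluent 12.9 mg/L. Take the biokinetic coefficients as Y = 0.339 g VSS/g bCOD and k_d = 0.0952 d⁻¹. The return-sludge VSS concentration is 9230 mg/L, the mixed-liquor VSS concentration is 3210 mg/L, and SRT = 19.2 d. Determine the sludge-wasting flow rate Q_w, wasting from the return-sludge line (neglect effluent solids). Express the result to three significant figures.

Q_w ≈ 200 m³/d

Rearranging the biomass balance for a CMAS with decay, V = Y·Q·ΔS·θ_c / [X·(1+k_d θ_c)] = 0.339 × 58000 × (279 − 12.9) × 19.2 / [3210 × (1 + 0.0952 × 19.2)] = 1×10^8 / 9077 = 11067 m³.
Q_w = (V·X)/(θ_c X_r) = 11067 × 3210 / (19.2 × 9230) = 200.5 m³/d.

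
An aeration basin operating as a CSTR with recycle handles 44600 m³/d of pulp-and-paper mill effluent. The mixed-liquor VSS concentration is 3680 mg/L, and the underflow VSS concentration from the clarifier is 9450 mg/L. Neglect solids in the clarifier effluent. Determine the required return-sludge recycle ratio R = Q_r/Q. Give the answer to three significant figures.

Mass balance around the secondary clarifier (neglecting effluent solids): R = X / (X_r − X) = 3680 / (9450 − 3680) = 0.6378.

R ≈ 0.638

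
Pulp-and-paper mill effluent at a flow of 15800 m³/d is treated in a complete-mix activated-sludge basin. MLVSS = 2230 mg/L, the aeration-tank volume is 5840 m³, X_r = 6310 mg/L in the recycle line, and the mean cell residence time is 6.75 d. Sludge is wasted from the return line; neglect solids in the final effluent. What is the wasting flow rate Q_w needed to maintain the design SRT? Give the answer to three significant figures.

Q_w ≈ 306 m³/d

θ_c = V·X/(Q_w·X_r) when wasting from the recycle, so Q_w = V·X/(θ_c·X_r) = 5840 × 2230 / (6.75 × 6310) = 305.8 m³/d.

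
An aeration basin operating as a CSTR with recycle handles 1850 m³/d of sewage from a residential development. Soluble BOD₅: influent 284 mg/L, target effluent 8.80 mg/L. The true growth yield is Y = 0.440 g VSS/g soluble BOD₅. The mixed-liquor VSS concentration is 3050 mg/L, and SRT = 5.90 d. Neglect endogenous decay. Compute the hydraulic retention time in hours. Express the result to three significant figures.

Biomass mass balance (decay neglected): V·X = Y·Q·(S₀ − S)·θ_c, so V = 0.440 × 1850 × (284 − 8.80) × 5.90 / 3050 = 433.3 m³.
Hydraulic retention time τ = V/Q = 433.3 / 1850 = 0.2342 d = 5.622 h.

τ ≈ 5.62 h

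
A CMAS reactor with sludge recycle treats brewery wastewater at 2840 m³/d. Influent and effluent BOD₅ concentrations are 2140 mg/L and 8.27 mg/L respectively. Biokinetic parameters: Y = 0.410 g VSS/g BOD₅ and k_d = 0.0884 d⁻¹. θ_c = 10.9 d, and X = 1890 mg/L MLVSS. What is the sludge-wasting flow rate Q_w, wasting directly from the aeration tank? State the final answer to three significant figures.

Steady-state biomass mass balance: V·X·(1 + k_d·θ_c) = Y·Q·(S₀ − S)·θ_c, so V = 0.410 × 2840 × (2140 − 8.27) × 10.9 / [1890 × (1 + 0.0884 × 10.9)] = 2.71×10^7 / 3711 = 7290 m³.
Wasting from the aeration tank: Q_w = V / θ_c = 7290 / 10.9 = 668.8 m³/d.

Q_w ≈ 669 m³/d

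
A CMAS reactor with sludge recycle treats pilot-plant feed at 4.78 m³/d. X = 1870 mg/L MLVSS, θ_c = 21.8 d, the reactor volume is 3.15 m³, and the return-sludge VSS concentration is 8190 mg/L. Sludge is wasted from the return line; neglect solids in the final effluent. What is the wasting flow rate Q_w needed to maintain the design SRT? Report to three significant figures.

θ_c = V·X/(Q_w·X_r) when wasting from the recycle, so Q_w = V·X/(θ_c·X_r) = 3.150 × 1870 / (21.8 × 8190) = 0.03299 m³/d.

Q_w ≈ 0.0330 m³/d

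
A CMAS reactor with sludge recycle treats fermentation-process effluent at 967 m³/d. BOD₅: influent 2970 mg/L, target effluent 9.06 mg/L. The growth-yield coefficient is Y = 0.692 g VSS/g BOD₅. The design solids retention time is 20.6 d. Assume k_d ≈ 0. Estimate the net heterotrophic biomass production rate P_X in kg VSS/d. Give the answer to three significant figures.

With endogenous decay neglected, the observed yield equals the true yield: Y_obs = Y = 0.692 g VSS/g BOD₅.
ΔS = 2970 − 9.06 = 2961 mg/L, so the substrate removal rate is 967 × 2961/1000 = 2863 kg BOD₅/d.
P_X = Y_obs · Q(S₀ − S) = 0.6920 × 2863 = 1981 kg VSS/d.

P_X ≈ 1980 kg VSS/d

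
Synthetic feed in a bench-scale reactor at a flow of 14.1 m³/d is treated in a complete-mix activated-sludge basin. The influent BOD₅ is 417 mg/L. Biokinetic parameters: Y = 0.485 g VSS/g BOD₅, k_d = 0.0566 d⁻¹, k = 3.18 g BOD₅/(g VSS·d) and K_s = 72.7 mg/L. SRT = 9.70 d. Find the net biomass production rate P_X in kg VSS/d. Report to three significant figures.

P_X ≈ 1.80 kg VSS/d

From the Monod/SRT balance for a CMAS, S = K_s·(1+k_d θ_c)/[θ_c·(Y k − k_d) − 1] = 72.7 × (1 + 0.0566 × 9.70) / [9.70 × (0.485 × 3.18 − 0.0566) − 1] = 112.6 / 13.41 = 8.397 mg/L.
Y_obs = Y / (1 + k_d θ_c) = 0.485 / (1 + 0.0566 × 9.70) = 0.485 / 1.549 = 0.3131.
ΔS = 417 − 8.40 = 408.6 mg/L, so the substrate removal rate is 14.1 × 408.6/1000 = 5.761 kg BOD₅/d.
Biomass produced: P_X = Y_obs·Q·ΔS = 0.3131 × 5.761 ≈ 1.804 kg VSS/d.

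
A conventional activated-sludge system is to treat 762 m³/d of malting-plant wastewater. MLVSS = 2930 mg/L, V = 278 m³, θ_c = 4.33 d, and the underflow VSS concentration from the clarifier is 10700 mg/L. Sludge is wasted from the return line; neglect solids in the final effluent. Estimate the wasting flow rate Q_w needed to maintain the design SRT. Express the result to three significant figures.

Wasting from the return line (neglecting effluent solids): Q_w = V·X / (θ_c·X_r) = 278.0 × 2930 / (4.33 × 10700) = 17.58 m³/d.

Q_w ≈ 17.6 m³/d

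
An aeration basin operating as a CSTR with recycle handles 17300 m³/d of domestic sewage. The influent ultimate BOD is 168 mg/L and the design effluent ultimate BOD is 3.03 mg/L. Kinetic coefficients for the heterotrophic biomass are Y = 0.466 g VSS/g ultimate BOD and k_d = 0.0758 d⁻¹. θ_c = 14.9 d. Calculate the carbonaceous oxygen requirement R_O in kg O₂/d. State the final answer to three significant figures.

Correct the yield for decay: Y_obs = Y/(1 + k_d θ_c) = 0.466 / (1 + 0.0758 × 14.9) = 0.466 / 2.129 = 0.2188.
Mass of ultimate BOD removed per day: Q(S₀ − S) = 17300 × 165.0 g/m³ = 2854 kg/d.
P_X = Y_obs·Q·(S₀ − S) = 0.2188 × 2854 = 624.6 kg VSS/d.
R_O = Q·ΔS − 1.42 P_X = 2854 − 886.9 = 1967 kg O₂/d.

R_O ≈ 1970 kg O₂/d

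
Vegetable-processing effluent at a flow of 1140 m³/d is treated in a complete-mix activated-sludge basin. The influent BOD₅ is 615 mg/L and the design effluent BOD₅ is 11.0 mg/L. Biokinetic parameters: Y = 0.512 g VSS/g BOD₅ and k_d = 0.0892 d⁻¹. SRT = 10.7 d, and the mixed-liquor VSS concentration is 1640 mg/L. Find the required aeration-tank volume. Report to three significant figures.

From the SRT design equation V = Y Q (S₀−S) θ_c / [X (1 + k_d θ_c)] = 0.512 × 1140 × (615 − 11.0) × 10.7 / [1640 × (1 + 0.0892 × 10.7)] = 3.77×10^6 / 3205 = 1177 m³.

V ≈ 1180 m³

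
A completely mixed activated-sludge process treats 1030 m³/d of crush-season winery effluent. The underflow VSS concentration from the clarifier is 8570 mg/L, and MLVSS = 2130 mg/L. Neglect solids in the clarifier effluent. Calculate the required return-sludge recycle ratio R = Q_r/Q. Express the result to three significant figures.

R ≈ 0.331

R = Q_r/Q = X/(X_r − X) = 2130 / (8570 − 2130) = 0.3307.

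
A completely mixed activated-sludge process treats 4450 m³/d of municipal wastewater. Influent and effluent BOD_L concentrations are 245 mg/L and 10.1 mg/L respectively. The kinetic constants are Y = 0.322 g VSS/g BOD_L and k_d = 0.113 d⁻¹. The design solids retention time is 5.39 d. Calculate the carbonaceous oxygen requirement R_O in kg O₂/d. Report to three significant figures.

Observed yield with endogenous decay: Y_obs = Y / (1 + k_d·θ_c) = 0.322 / (1 + 0.113 × 5.39) = 0.322 / 1.609 = 0.2001 g VSS/g BOD_L.
Mass of BOD_L removed per day: Q(S₀ − S) = 4450 × 234.9 g/m³ = 1045 kg/d.
Net sludge production P_X = 0.2001 × 1045 = 209.2 kg VSS/d.
R_O = Q·(S₀ − S) − 1.42·P_X = 1045 − 1.42 × 209.2 = 748.3 kg O₂/d.

R_O ≈ 748 kg O₂/d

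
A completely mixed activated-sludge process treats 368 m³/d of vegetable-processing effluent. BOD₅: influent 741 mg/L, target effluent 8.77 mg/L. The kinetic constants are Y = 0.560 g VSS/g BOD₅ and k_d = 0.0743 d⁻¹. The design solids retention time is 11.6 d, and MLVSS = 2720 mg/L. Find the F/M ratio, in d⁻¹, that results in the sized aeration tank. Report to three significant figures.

Steady-state biomass mass balance: V·X·(1 + k_d·θ_c) = Y·Q·(S₀ − S)·θ_c, so V = 0.560 × 368 × (741 − 8.77) × 11.6 / [2720 × (1 + 0.0743 × 11.6)] = 1.75×10^6 / 5064 = 345.6 m³.
F/M = applied load / biomass = Q·S₀/(V·X) = 368 × 741 / (345.6 × 2720) = 0.2901 d⁻¹.

F/M ≈ 0.290 d⁻¹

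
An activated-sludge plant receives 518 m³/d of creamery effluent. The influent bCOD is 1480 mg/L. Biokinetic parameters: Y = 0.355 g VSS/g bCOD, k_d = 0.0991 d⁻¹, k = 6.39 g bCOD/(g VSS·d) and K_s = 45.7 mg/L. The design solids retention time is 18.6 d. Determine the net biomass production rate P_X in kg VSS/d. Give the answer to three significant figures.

P_X ≈ 95.5 kg VSS/d

Effluent substrate depends only on kinetics and SRT: S = K_s(1 + k_d θ_c) / [θ_c(Yk − k_d) − 1] = 45.7 × (1 + 0.0991 × 18.6) / [18.6 × (0.355 × 6.39 − 0.0991) − 1] = 129.9 / 39.35 = 3.302 mg/L.
Observed yield with endogenous decay: Y_obs = Y / (1 + k_d·θ_c) = 0.355 / (1 + 0.0991 × 18.6) = 0.355 / 2.843 = 0.1249 g VSS/g bCOD.
Substrate removed = Q·(S₀ − S) = 518 m³/d × (1480 − 3.30) g/m³ = 7.65×10^5 g/d = 764.9 kg/d.
Biomass produced: P_X = Y_obs·Q·ΔS = 0.1249 × 764.9 ≈ 95.51 kg VSS/d.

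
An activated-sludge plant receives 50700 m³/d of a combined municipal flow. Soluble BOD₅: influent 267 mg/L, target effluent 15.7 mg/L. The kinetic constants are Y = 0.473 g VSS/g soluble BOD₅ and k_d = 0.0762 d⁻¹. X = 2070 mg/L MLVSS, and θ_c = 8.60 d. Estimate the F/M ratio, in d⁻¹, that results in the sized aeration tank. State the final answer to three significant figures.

From the SRT design equation V = Y Q (S₀−S) θ_c / [X (1 + k_d θ_c)] = 0.473 × 50700 × (267 − 15.7) × 8.60 / [2070 × (1 + 0.0762 × 8.60)] = 5.18×10^7 / 3427 = 15125 m³.
Food-to-microorganism ratio F/M = Q S₀ / (V X) = 50700 × 267 / (15125 × 2070) = 0.4324 d⁻¹.

F/M ≈ 0.432 d⁻¹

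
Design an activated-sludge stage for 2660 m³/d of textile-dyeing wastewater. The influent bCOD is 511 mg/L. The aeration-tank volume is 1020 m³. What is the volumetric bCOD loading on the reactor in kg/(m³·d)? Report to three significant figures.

L_v ≈ 1.33 kg bCOD/(m³·d)

Volumetric loading L_v = Q·S₀ / V = 2660 × 511 g/m³ / 1020 m³ = 1333 g/(m³·d) = 1.333 kg bCOD/(m³·d).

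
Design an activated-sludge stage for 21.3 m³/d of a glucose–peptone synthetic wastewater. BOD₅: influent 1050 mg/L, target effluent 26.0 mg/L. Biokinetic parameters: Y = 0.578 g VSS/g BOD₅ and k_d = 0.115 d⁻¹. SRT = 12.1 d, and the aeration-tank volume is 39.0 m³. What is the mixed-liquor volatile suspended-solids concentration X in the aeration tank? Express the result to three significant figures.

X = Y·Q·ΔS·θ_c / [V·(1 + k_d θ_c)] = 0.578 × 21.3 × (1050 − 26.0) × 12.1 / [39.0 × (1 + 0.115 × 12.1)] = 1636 mg/L.

X ≈ 1640 mg/L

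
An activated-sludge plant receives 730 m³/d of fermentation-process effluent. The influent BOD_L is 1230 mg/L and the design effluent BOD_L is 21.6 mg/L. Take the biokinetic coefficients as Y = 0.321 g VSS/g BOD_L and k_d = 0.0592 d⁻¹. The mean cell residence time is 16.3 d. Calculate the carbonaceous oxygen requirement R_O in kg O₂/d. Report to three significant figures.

Y_obs = Y / (1 + k_d θ_c) = 0.321 / (1 + 0.0592 × 16.3) = 0.321 / 1.965 = 0.1634.
Mass of BOD_L removed per day: Q(S₀ − S) = 730 × 1208 g/m³ = 882.1 kg/d.
P_X = Y_obs·Q·(S₀ − S) = 0.1634 × 882.1 = 144.1 kg VSS/d.
Carbonaceous O₂ demand = substrate oxidised − cell-mass equivalent = 882.1 − 1.42 × 144.1 = 677.5 kg O₂/d.

R_O ≈ 678 kg O₂/d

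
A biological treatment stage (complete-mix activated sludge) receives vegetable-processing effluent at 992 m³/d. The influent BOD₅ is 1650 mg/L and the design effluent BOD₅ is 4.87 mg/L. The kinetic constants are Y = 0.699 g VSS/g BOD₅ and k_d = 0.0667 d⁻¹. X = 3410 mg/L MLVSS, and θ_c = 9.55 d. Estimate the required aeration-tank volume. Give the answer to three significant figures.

Steady-state biomass mass balance: V·X·(1 + k_d·θ_c) = Y·Q·(S₀ − S)·θ_c, so V = 0.699 × 992 × (1650 − 4.87) × 9.55 / [3410 × (1 + 0.0667 × 9.55)] = 1.09×10^7 / 5582 = 1952 m³.

V ≈ 1950 m³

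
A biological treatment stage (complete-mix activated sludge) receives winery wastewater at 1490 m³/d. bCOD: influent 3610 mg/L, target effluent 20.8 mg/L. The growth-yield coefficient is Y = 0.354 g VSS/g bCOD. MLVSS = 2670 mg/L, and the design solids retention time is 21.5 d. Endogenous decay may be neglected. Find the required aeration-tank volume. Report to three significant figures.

Biomass mass balance (decay neglected): V·X = Y·Q·(S₀ − S)·θ_c, so V = 0.354 × 1490 × (3610 − 20.8) × 21.5 / 2670 = 15245 m³.

V ≈ 15200 m³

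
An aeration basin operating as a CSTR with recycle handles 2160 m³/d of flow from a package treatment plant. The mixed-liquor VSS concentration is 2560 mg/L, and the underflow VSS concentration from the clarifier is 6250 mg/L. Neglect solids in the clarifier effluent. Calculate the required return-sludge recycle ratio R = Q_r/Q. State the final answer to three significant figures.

Solids balance on the clarifier gives (1+R)X = R·X_r, so R = X/(X_r − X) = 2560 / (6250 − 2560) = 0.6938.

R ≈ 0.694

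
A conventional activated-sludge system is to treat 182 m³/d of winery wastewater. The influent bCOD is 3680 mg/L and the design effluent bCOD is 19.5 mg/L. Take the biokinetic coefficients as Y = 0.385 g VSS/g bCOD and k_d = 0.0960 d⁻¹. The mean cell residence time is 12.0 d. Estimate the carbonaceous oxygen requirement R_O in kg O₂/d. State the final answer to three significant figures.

R_O ≈ 497 kg O₂/d

Observed yield with endogenous decay: Y_obs = Y / (1 + k_d·θ_c) = 0.385 / (1 + 0.0960 × 12.0) = 0.385 / 2.152 = 0.1789 g VSS/g bCOD.
Mass of bCOD removed per day: Q(S₀ − S) = 182 × 3660 g/m³ = 666.2 kg/d.
Biomass synthesised: P_X = Y_obs × 666.2 = 119.2 kg VSS/d.
R_O = Q·ΔS − 1.42 P_X = 666.2 − 169.2 = 497.0 kg O₂/d.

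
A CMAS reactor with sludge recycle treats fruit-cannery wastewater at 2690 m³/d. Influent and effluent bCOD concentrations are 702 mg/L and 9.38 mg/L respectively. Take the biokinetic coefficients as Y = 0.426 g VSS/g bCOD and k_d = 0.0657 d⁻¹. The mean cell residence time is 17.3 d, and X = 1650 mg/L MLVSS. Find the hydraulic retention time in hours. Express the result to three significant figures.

τ ≈ 34.7 h

Steady-state biomass mass balance: V·X·(1 + k_d·θ_c) = Y·Q·(S₀ − S)·θ_c, so V = 0.426 × 2690 × (702 − 9.38) × 17.3 / [1650 × (1 + 0.0657 × 17.3)] = 1.37×10^7 / 3525 = 3895 m³.
Hydraulic retention time τ = V/Q = 3895 / 2690 = 1.448 d = 34.75 h.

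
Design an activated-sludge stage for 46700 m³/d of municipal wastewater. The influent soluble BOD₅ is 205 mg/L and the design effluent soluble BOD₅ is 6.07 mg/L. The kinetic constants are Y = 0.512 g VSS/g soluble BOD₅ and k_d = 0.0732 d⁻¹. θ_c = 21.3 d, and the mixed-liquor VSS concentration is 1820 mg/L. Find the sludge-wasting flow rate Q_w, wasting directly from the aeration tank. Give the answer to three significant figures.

Q_w ≈ 1020 m³/d

Rearranging the biomass balance for a CMAS with decay, V = Y·Q·ΔS·θ_c / [X·(1+k_d θ_c)] = 0.512 × 46700 × (205 − 6.07) × 21.3 / [1820 × (1 + 0.0732 × 21.3)] = 1.01×10^8 / 4658 = 21752 m³.
Wasting from the aeration tank: Q_w = V / θ_c = 21752 / 21.3 = 1021 m³/d.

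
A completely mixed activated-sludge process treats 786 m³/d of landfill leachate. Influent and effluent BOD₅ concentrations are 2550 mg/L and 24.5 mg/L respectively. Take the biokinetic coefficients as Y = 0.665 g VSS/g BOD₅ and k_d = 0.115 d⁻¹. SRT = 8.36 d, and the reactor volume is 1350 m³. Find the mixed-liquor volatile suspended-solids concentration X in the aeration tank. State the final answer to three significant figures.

From V·X·(1 + k_d·θ_c) = Y·Q·(S₀ − S)·θ_c: X = 0.665 × 786 × (2550 − 24.5) × 8.36 / [1350 × (1 + 0.115 × 8.36)] = 4168 mg/L.

X ≈ 4170 mg/L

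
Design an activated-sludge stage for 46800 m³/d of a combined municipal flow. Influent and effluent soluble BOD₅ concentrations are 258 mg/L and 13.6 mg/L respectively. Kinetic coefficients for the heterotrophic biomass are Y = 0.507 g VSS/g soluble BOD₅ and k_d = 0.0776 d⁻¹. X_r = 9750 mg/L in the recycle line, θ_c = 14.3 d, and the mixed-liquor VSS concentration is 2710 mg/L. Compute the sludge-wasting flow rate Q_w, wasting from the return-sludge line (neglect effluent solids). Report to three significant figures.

Q_w ≈ 282 m³/d

Rearranging the biomass balance for a CMAS with decay, V = Y·Q·ΔS·θ_c / [X·(1+k_d θ_c)] = 0.507 × 46800 × (258 − 13.6) × 14.3 / [2710 × (1 + 0.0776 × 14.3)] = 8.29×10^7 / 5717 = 14505 m³.
Wasting from the return line (neglecting effluent solids): Q_w = V·X / (θ_c·X_r) = 14505 × 2710 / (14.3 × 9750) = 281.9 m³/d.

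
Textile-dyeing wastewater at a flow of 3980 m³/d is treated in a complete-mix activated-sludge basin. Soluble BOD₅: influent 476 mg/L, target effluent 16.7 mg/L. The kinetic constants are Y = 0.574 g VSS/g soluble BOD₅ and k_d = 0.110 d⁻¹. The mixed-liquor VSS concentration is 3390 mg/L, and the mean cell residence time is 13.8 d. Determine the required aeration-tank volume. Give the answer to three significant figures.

V ≈ 1700 m³

From the SRT design equation V = Y Q (S₀−S) θ_c / [X (1 + k_d θ_c)] = 0.574 × 3980 × (476 − 16.7) × 13.8 / [3390 × (1 + 0.110 × 13.8)] = 1.45×10^7 / 8536 = 1696 m³.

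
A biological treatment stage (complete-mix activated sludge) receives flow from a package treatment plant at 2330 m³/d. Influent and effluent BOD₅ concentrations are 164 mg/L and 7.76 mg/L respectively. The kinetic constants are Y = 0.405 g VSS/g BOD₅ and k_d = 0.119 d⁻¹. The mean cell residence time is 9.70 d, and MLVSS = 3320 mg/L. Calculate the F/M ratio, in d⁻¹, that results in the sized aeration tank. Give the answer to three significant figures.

F/M ≈ 0.576 d⁻¹

Rearranging the biomass balance for a CMAS with decay, V = Y·Q·ΔS·θ_c / [X·(1+k_d θ_c)] = 0.405 × 2330 × (164 − 7.76) × 9.70 / [3320 × (1 + 0.119 × 9.70)] = 1.43×10^6 / 7152 = 200.0 m³.
F/M = applied load / biomass = Q·S₀/(V·X) = 2330 × 164 / (200.0 × 3320) = 0.5756 d⁻¹.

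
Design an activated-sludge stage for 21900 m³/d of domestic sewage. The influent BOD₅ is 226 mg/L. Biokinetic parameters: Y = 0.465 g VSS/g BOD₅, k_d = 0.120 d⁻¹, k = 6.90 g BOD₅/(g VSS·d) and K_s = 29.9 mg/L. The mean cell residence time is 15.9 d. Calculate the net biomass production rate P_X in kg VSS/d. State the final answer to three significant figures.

P_X ≈ 785 kg VSS/d

For a completely mixed reactor with recycle the Lawrence–McCarty relation gives S = K_s·(1 + k_d·θ_c) / [θ_c·(Y·k − k_d) − 1] = 29.9 × (1 + 0.120 × 15.9) / [15.9 × (0.465 × 6.90 − 0.120) − 1] = 86.95 / 48.11 = 1.807 mg/L.
The observed yield is Y_obs = Y/(1 + k_d·θ_c) = 0.465 / (1 + 0.120 × 15.9) = 0.465 / 2.908 = 0.1599 g VSS per g BOD₅ removed.
Q·(S₀ − S) = 21900 × (226 − 1.81) × 10⁻³ = 4910 kg/d removed.
P_X = Y_obs · Q(S₀ − S) = 0.1599 × 4910 = 785.1 kg VSS/d.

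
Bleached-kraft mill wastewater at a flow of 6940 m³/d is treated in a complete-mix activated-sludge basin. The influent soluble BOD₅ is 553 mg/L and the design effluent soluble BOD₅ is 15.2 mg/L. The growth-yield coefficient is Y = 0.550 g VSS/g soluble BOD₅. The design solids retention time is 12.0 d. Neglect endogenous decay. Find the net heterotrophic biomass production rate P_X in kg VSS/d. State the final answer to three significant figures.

P_X ≈ 2050 kg VSS/d

No decay correction is needed, so Y_obs = Y = 0.550.
Mass of soluble BOD₅ removed per day: Q(S₀ − S) = 6940 × 537.8 g/m³ = 3732 kg/d.
Biomass produced: P_X = Y_obs·Q·ΔS = 0.5500 × 3732 ≈ 2053 kg VSS/d.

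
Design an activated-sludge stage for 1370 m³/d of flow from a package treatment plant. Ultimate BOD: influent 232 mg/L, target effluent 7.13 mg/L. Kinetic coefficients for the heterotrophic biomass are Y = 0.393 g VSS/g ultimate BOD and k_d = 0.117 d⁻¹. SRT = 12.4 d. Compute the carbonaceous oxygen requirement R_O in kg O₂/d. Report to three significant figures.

R_O ≈ 238 kg O₂/d

Observed yield with endogenous decay: Y_obs = Y / (1 + k_d·θ_c) = 0.393 / (1 + 0.117 × 12.4) = 0.393 / 2.451 = 0.1604 g VSS/g ultimate BOD.
Q·(S₀ − S) = 1370 × (232 − 7.13) × 10⁻³ = 308.1 kg/d removed.
Net sludge production P_X = 0.1604 × 308.1 = 49.40 kg VSS/d.
Carbonaceous O₂ demand = substrate oxidised − cell-mass equivalent = 308.1 − 1.42 × 49.40 = 237.9 kg O₂/d.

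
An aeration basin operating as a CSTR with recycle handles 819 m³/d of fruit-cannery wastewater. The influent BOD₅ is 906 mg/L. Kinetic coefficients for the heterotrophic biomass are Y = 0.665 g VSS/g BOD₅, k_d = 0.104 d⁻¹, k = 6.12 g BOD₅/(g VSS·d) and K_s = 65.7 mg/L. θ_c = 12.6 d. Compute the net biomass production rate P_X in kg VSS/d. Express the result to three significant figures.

P_X ≈ 213 kg VSS/d

For a completely mixed reactor with recycle the Lawrence–McCarty relation gives S = K_s·(1 + k_d·θ_c) / [θ_c·(Y·k − k_d) − 1] = 65.7 × (1 + 0.104 × 12.6) / [12.6 × (0.665 × 6.12 − 0.104) − 1] = 151.8 / 48.97 = 3.100 mg/L.
Y_obs = Y / (1 + k_d θ_c) = 0.665 / (1 + 0.104 × 12.6) = 0.665 / 2.310 = 0.2878.
ΔS = 906 − 3.10 = 902.9 mg/L, so the substrate removal rate is 819 × 902.9/1000 = 739.5 kg BOD₅/d.
P_X = Y_obs · Q(S₀ − S) = 0.2878 × 739.5 = 212.8 kg VSS/d.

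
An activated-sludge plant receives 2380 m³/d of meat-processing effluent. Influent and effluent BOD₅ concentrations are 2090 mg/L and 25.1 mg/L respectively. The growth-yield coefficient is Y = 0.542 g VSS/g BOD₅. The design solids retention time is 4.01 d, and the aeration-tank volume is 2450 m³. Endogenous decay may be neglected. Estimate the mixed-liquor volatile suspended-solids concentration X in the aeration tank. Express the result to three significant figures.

X ≈ 4360 mg/L

X = Y·Q·ΔS·θ_c / V = 0.542 × 2380 × (2090 − 25.1) × 4.01 / 2450 = 4360 mg/L.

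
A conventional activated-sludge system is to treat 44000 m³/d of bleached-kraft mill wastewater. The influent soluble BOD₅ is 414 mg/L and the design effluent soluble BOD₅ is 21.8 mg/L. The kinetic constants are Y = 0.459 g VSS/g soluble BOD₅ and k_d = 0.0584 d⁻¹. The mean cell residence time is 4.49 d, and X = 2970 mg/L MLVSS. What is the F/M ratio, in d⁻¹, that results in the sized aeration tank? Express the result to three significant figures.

From the SRT design equation V = Y Q (S₀−S) θ_c / [X (1 + k_d θ_c)] = 0.459 × 44000 × (414 − 21.8) × 4.49 / [2970 × (1 + 0.0584 × 4.49)] = 3.56×10^7 / 3749 = 9487 m³.
F/M = Q·S₀ / (V·X) = 44000 × 414 / (9487 × 2970) = 0.6465 g soluble BOD₅·(g VSS·d)⁻¹.

F/M ≈ 0.646 d⁻¹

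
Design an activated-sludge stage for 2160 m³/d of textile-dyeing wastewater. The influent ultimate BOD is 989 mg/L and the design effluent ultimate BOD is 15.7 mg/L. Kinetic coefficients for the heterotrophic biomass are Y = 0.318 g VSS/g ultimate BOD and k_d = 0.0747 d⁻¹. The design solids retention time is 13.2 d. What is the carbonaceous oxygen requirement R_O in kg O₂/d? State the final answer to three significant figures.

R_O ≈ 1620 kg O₂/d

The observed yield is Y_obs = Y/(1 + k_d·θ_c) = 0.318 / (1 + 0.0747 × 13.2) = 0.318 / 1.986 = 0.1601 g VSS per g ultimate BOD removed.
Mass of ultimate BOD removed per day: Q(S₀ − S) = 2160 × 973.3 g/m³ = 2102 kg/d.
Net sludge production P_X = 0.1601 × 2102 = 336.6 kg VSS/d.
R_O = Q·(S₀ − S) − 1.42·P_X = 2102 − 1.42 × 336.6 = 1624 kg O₂/d.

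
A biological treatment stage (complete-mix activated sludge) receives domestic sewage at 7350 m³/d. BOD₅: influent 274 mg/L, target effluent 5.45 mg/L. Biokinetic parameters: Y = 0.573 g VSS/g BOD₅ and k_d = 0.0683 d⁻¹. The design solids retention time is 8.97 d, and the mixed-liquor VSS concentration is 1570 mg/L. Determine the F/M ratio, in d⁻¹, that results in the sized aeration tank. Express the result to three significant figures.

F/M ≈ 0.320 d⁻¹

From the SRT design equation V = Y Q (S₀−S) θ_c / [X (1 + k_d θ_c)] = 0.573 × 7350 × (274 − 5.45) × 8.97 / [1570 × (1 + 0.0683 × 8.97)] = 1.01×10^7 / 2532 = 4007 m³.
Food-to-microorganism ratio F/M = Q S₀ / (V X) = 7350 × 274 / (4007 × 1570) = 0.3201 d⁻¹.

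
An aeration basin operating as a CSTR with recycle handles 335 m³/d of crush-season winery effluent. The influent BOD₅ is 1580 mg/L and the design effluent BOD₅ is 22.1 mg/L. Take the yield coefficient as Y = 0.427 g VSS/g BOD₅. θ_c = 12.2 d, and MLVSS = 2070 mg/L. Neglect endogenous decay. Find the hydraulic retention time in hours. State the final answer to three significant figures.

V·X = Y·Q·ΔS·θ_c gives V = 0.427 × 335 × (1580 − 22.1) × 12.2 / 2070 = 1313 m³.
Hydraulic retention time τ = V/Q = 1313 / 335 = 3.921 d = 94.10 h.

τ ≈ 94.1 h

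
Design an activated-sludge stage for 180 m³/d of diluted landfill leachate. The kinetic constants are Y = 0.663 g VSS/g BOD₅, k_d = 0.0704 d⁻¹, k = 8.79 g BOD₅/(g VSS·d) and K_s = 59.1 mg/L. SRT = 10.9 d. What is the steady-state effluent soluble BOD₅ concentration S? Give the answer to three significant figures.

S ≈ 1.69 mg/L

Effluent substrate depends only on kinetics and SRT: S = K_s(1 + k_d θ_c) / [θ_c(Yk − k_d) − 1] = 59.1 × (1 + 0.0704 × 10.9) / [10.9 × (0.663 × 8.79 − 0.0704) − 1] = 104.5 / 61.76 = 1.691 mg/L.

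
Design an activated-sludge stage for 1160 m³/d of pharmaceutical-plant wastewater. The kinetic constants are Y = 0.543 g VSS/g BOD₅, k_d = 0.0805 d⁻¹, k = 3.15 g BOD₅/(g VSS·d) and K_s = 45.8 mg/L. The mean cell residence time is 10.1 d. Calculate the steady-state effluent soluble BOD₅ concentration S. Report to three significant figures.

S ≈ 5.37 mg/L

Effluent substrate depends only on kinetics and SRT: S = K_s(1 + k_d θ_c) / [θ_c(Yk − k_d) − 1] = 45.8 × (1 + 0.0805 × 10.1) / [10.1 × (0.543 × 3.15 − 0.0805) − 1] = 83.04 / 15.46 = 5.370 mg/L.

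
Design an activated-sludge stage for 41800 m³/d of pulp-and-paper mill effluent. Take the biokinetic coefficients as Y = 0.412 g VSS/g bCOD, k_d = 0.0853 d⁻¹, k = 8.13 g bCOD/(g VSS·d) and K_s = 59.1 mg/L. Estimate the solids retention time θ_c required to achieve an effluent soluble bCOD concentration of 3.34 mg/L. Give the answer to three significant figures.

θ_c ≈ 10.7 d

At the target effluent, Y k S/(K_s+S) = 0.412×8.13×3.34/62.44 = 0.1792 d⁻¹.
1/θ_c = 0.1792 − 0.0853 = 0.09387 d⁻¹, so θ_c = 10.65 d.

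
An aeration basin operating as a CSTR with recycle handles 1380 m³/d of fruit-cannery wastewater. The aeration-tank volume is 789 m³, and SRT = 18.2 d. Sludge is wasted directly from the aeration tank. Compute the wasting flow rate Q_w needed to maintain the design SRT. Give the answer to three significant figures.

For wasting at MLVSS concentration, Q_w = V/θ_c = 789.0/18.2 = 43.35 m³/d.

Q_w ≈ 43.4 m³/d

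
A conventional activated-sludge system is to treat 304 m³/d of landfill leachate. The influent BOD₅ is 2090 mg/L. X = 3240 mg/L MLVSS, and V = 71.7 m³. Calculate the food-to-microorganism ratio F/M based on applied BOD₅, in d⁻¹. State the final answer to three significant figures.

Food-to-microorganism ratio F/M = Q S₀ / (V X) = 304 × 2090 / (71.70 × 3240) = 2.735 d⁻¹.

F/M ≈ 2.73 d⁻¹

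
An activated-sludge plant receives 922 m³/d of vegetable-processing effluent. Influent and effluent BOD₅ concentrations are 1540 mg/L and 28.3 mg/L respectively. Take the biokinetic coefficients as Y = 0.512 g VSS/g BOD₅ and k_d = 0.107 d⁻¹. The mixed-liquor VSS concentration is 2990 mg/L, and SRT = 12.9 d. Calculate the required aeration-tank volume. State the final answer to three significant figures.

Steady-state biomass mass balance: V·X·(1 + k_d·θ_c) = Y·Q·(S₀ − S)·θ_c, so V = 0.512 × 922 × (1540 − 28.3) × 12.9 / [2990 × (1 + 0.107 × 12.9)] = 9.21×10^6 / 7117 = 1293 m³.

V ≈ 1290 m³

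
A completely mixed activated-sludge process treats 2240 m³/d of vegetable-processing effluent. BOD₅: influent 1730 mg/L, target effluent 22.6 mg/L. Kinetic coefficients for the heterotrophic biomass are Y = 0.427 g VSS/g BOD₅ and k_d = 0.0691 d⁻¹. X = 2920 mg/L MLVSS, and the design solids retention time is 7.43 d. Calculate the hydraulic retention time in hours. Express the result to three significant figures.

Rearranging the biomass balance for a CMAS with decay, V = Y·Q·ΔS·θ_c / [X·(1+k_d θ_c)] = 0.427 × 2240 × (1730 − 22.6) × 7.43 / [2920 × (1 + 0.0691 × 7.43)] = 1.21×10^7 / 4419 = 2746 m³.
τ = V/Q = 2746/2240 = 1.226 d, or 29.42 h.

τ ≈ 29.4 h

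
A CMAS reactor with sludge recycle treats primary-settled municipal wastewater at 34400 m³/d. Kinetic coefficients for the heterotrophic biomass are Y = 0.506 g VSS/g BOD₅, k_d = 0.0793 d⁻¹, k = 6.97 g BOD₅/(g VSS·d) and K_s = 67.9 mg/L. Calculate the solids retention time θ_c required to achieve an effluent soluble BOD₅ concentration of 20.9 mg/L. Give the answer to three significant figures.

Specific growth rate at S = 20.9 mg/L: μ = YkS/(K_s+S) = 0.506·6.97·20.9/(67.9+20.9) = 0.8301 d⁻¹.
θ_c = 1/(μ − k_d) = 1/(0.8301 − 0.0793) = 1/0.7508 = 1.332 d.

θ_c ≈ 1.33 d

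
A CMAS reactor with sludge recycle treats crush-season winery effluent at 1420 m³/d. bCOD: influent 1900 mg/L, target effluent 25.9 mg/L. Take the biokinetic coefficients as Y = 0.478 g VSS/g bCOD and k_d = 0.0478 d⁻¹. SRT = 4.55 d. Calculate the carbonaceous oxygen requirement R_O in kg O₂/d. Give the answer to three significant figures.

Correct the yield for decay: Y_obs = Y/(1 + k_d θ_c) = 0.478 / (1 + 0.0478 × 4.55) = 0.478 / 1.217 = 0.3926.
Substrate removed = Q·(S₀ − S) = 1420 m³/d × (1900 − 25.9) g/m³ = 2.66×10^6 g/d = 2661 kg/d.
Biomass synthesised: P_X = Y_obs × 2661 = 1045 kg VSS/d.
R_O = Q·ΔS − 1.42 P_X = 2661 − 1484 = 1178 kg O₂/d.

R_O ≈ 1180 kg O₂/d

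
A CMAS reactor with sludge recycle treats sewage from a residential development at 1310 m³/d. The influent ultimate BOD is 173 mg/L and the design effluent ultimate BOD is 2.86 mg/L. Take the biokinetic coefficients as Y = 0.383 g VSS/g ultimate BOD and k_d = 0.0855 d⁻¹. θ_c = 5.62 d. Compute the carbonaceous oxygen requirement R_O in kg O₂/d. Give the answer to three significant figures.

R_O ≈ 141 kg O₂/d

The observed yield is Y_obs = Y/(1 + k_d·θ_c) = 0.383 / (1 + 0.0855 × 5.62) = 0.383 / 1.481 = 0.2587 g VSS per g ultimate BOD removed.
Q·(S₀ − S) = 1310 × (173 − 2.86) × 10⁻³ = 222.9 kg/d removed.
Biomass synthesised: P_X = Y_obs × 222.9 = 57.66 kg VSS/d.
Carbonaceous O₂ demand = substrate oxidised − cell-mass equivalent = 222.9 − 1.42 × 57.66 = 141.0 kg O₂/d.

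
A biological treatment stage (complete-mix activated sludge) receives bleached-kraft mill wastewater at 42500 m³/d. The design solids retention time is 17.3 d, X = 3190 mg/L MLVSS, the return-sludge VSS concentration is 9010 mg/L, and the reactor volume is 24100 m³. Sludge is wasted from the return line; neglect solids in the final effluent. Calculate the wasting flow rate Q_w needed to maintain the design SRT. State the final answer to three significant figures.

Wasting from the return line (neglecting effluent solids): Q_w = V·X / (θ_c·X_r) = 24100 × 3190 / (17.3 × 9010) = 493.2 m³/d.

Q_w ≈ 493 m³/d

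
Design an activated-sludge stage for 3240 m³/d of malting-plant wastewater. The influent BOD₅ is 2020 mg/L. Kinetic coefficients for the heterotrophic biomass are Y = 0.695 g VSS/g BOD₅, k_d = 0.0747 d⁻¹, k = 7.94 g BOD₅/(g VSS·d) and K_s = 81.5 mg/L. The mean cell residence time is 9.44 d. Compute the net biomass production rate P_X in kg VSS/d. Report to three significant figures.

From the Monod/SRT balance for a CMAS, S = K_s·(1+k_d θ_c)/[θ_c·(Y k − k_d) − 1] = 81.5 × (1 + 0.0747 × 9.44) / [9.44 × (0.695 × 7.94 − 0.0747) − 1] = 139.0 / 50.39 = 2.758 mg/L.
Observed yield with endogenous decay: Y_obs = Y / (1 + k_d·θ_c) = 0.695 / (1 + 0.0747 × 9.44) = 0.695 / 1.705 = 0.4076 g VSS/g BOD₅.
Q·(S₀ − S) = 3240 × (2020 − 2.76) × 10⁻³ = 6536 kg/d removed.
Net biomass production P_X = Y_obs × Q·(S₀ − S) = 0.4076 × 6536 = 2664 kg VSS/d.

P_X ≈ 2660 kg VSS/d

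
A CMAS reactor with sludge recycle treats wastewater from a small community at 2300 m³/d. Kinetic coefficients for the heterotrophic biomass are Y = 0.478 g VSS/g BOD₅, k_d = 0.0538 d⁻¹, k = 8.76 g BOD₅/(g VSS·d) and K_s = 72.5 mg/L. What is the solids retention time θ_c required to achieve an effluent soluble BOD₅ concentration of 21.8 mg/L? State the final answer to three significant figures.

Specific growth rate at S = 21.8 mg/L: μ = YkS/(K_s+S) = 0.478·8.76·21.8/(72.5+21.8) = 0.9680 d⁻¹.
1/θ_c = 0.9680 − 0.0538 = 0.9142 d⁻¹, so θ_c = 1.094 d.

θ_c ≈ 1.09 d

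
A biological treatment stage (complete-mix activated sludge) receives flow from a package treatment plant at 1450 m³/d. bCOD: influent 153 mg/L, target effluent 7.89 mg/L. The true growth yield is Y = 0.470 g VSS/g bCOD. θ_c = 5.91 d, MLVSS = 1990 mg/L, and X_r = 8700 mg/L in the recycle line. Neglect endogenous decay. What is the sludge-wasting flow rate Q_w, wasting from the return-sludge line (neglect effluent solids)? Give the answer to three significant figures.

Biomass mass balance (decay neglected): V·X = Y·Q·(S₀ − S)·θ_c, so V = 0.470 × 1450 × (153 − 7.89) × 5.91 / 1990 = 293.7 m³.
θ_c = V·X/(Q_w·X_r) when wasting from the recycle, so Q_w = V·X/(θ_c·X_r) = 293.7 × 1990 / (5.91 × 8700) = 11.37 m³/d.

Q_w ≈ 11.4 m³/d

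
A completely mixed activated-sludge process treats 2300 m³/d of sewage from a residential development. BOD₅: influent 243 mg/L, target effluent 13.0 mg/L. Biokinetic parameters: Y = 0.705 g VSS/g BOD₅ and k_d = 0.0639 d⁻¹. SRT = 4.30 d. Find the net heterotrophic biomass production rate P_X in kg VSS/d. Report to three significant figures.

P_X ≈ 293 kg VSS/d

The observed yield is Y_obs = Y/(1 + k_d·θ_c) = 0.705 / (1 + 0.0639 × 4.30) = 0.705 / 1.275 = 0.5530 g VSS per g BOD₅ removed.
ΔS = 243 − 13.0 = 230.0 mg/L, so the substrate removal rate is 2300 × 230.0/1000 = 529.0 kg BOD₅/d.
Net biomass production P_X = Y_obs × Q·(S₀ − S) = 0.5530 × 529.0 = 292.6 kg VSS/d.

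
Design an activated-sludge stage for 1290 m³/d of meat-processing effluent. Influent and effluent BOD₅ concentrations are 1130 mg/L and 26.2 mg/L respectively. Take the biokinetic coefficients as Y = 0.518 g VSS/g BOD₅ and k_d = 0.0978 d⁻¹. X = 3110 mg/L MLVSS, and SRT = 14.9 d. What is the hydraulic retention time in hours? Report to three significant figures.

Rearranging the biomass balance for a CMAS with decay, V = Y·Q·ΔS·θ_c / [X·(1+k_d θ_c)] = 0.518 × 1290 × (1130 − 26.2) × 14.9 / [3110 × (1 + 0.0978 × 14.9)] = 1.1×10^7 / 7642 = 1438 m³.
HRT = V/Q = 1438 m³ / 1290 m³·d⁻¹ = 1.115 d × 24 = 26.76 h.

τ ≈ 26.8 h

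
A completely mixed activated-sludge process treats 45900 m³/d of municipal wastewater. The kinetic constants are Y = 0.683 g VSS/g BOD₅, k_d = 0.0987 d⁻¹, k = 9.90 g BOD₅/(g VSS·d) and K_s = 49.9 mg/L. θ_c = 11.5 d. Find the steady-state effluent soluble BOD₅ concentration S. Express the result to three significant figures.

S ≈ 1.41 mg/L

Effluent substrate depends only on kinetics and SRT: S = K_s(1 + k_d θ_c) / [θ_c(Yk − k_d) − 1] = 49.9 × (1 + 0.0987 × 11.5) / [11.5 × (0.683 × 9.90 − 0.0987) − 1] = 106.5 / 75.62 = 1.409 mg/L.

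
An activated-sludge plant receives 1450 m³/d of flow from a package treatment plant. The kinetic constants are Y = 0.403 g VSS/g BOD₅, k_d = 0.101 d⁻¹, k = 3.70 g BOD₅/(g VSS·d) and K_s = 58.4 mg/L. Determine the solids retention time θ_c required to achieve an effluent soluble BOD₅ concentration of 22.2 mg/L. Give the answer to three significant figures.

From 1/θ_c = Y·k·S/(K_s + S) − k_d: Y·k·S/(K_s+S) = 0.403 × 3.70 × 22.2 / (58.4 + 22.2) = 0.4107 d⁻¹.
Then 1/θ_c = μ − k_d = 0.4107 − 0.101 = 0.3097 d⁻¹, giving θ_c = 3.229 d.

θ_c ≈ 3.23 d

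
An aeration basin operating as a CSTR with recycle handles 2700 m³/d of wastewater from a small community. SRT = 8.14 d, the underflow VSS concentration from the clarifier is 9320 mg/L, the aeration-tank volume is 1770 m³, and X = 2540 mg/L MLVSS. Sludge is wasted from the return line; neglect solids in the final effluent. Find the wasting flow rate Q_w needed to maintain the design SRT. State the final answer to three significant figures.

Wasting from the return line (neglecting effluent solids): Q_w = V·X / (θ_c·X_r) = 1770 × 2540 / (8.14 × 9320) = 59.26 m³/d.

Q_w ≈ 59.3 m³/d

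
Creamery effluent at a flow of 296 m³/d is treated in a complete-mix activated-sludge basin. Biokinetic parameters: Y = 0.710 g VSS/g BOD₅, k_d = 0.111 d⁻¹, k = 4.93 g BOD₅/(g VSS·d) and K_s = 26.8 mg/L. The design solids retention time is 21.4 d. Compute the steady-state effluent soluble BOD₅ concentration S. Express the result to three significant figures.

S ≈ 1.26 mg/L

Effluent substrate depends only on kinetics and SRT: S = K_s(1 + k_d θ_c) / [θ_c(Yk − k_d) − 1] = 26.8 × (1 + 0.111 × 21.4) / [21.4 × (0.710 × 4.93 − 0.111) − 1] = 90.46 / 71.53 = 1.265 mg/L.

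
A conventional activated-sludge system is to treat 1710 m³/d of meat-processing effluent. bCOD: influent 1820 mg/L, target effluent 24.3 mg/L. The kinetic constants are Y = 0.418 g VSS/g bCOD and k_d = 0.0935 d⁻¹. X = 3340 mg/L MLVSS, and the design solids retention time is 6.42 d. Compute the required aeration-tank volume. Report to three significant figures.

Rearranging the biomass balance for a CMAS with decay, V = Y·Q·ΔS·θ_c / [X·(1+k_d θ_c)] = 0.418 × 1710 × (1820 − 24.3) × 6.42 / [3340 × (1 + 0.0935 × 6.42)] = 8.24×10^6 / 5345 = 1542 m³.

V ≈ 1540 m³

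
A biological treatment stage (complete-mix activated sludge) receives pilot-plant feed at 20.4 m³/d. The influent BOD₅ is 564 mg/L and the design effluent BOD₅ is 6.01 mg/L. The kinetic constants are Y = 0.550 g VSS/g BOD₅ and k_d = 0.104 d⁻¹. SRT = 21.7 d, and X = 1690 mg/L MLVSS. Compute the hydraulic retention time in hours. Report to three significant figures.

τ ≈ 29.0 h

From the SRT design equation V = Y Q (S₀−S) θ_c / [X (1 + k_d θ_c)] = 0.550 × 20.4 × (564 − 6.01) × 21.7 / [1690 × (1 + 0.104 × 21.7)] = 1.36×10^5 / 5504 = 24.68 m³.
Hydraulic retention time τ = V/Q = 24.68 / 20.4 = 1.210 d = 29.04 h.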